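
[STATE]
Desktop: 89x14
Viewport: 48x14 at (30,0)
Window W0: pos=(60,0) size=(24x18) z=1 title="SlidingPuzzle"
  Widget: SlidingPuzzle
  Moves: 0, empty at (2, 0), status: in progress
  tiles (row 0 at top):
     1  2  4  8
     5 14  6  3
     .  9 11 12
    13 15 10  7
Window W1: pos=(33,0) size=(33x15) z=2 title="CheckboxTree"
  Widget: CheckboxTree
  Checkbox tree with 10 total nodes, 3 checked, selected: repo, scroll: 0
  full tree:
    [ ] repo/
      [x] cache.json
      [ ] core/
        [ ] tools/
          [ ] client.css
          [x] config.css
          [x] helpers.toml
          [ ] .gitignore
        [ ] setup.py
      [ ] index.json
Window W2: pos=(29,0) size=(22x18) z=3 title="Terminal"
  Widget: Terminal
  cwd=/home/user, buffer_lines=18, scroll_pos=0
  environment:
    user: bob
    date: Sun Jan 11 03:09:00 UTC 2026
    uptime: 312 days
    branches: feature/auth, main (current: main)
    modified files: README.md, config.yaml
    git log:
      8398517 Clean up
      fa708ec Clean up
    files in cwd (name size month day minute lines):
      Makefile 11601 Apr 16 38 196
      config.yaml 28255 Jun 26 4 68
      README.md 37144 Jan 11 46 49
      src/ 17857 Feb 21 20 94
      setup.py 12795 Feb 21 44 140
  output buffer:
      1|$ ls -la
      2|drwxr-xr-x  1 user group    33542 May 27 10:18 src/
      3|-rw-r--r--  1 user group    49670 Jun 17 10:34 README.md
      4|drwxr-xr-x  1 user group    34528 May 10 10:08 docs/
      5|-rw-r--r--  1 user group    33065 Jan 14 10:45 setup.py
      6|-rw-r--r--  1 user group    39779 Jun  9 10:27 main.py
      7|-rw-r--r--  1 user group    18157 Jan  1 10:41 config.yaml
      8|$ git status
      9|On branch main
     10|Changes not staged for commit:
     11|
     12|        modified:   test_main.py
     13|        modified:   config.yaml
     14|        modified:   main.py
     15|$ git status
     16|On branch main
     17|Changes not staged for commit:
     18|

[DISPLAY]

━━━━━━━━━━━━━━━━━━━━┓━━━━━━━━━━━━━━┓━━━━━━━━━━━━
 Terminal           ┃              ┃ingPuzzle   
────────────────────┨──────────────┨────────────
$ ls -la            ┃              ┃┬────┬────┬─
drwxr-xr-x  1 user g┃              ┃│  2 │  4 │ 
-rw-r--r--  1 user g┃              ┃┼────┼────┼─
drwxr-xr-x  1 user g┃              ┃│ 14 │  6 │ 
-rw-r--r--  1 user g┃.css          ┃┼────┼────┼─
-rw-r--r--  1 user g┃.css          ┃│  9 │ 11 │ 
-rw-r--r--  1 user g┃s.toml        ┃┼────┼────┼─
$ git status        ┃nore          ┃│ 15 │ 10 │ 
On branch main      ┃              ┃┴────┴────┴─
Changes not staged f┃              ┃: 0         
                    ┃              ┃            


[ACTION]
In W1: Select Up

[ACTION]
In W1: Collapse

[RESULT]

━━━━━━━━━━━━━━━━━━━━┓━━━━━━━━━━━━━━┓━━━━━━━━━━━━
 Terminal           ┃              ┃ingPuzzle   
────────────────────┨──────────────┨────────────
$ ls -la            ┃              ┃┬────┬────┬─
drwxr-xr-x  1 user g┃              ┃│  2 │  4 │ 
-rw-r--r--  1 user g┃              ┃┼────┼────┼─
drwxr-xr-x  1 user g┃              ┃│ 14 │  6 │ 
-rw-r--r--  1 user g┃              ┃┼────┼────┼─
-rw-r--r--  1 user g┃              ┃│  9 │ 11 │ 
-rw-r--r--  1 user g┃              ┃┼────┼────┼─
$ git status        ┃              ┃│ 15 │ 10 │ 
On branch main      ┃              ┃┴────┴────┴─
Changes not staged f┃              ┃: 0         
                    ┃              ┃            


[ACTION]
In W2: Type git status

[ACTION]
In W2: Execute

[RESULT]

━━━━━━━━━━━━━━━━━━━━┓━━━━━━━━━━━━━━┓━━━━━━━━━━━━
 Terminal           ┃              ┃ingPuzzle   
────────────────────┨──────────────┨────────────
        modified:   ┃              ┃┬────┬────┬─
        modified:   ┃              ┃│  2 │  4 │ 
        modified:   ┃              ┃┼────┼────┼─
$ git status        ┃              ┃│ 14 │  6 │ 
On branch main      ┃              ┃┼────┼────┼─
Changes not staged f┃              ┃│  9 │ 11 │ 
                    ┃              ┃┼────┼────┼─
$ git status        ┃              ┃│ 15 │ 10 │ 
On branch main      ┃              ┃┴────┴────┴─
Changes not staged f┃              ┃: 0         
                    ┃              ┃            


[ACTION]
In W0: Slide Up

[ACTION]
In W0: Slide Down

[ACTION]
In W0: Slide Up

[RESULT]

━━━━━━━━━━━━━━━━━━━━┓━━━━━━━━━━━━━━┓━━━━━━━━━━━━
 Terminal           ┃              ┃ingPuzzle   
────────────────────┨──────────────┨────────────
        modified:   ┃              ┃┬────┬────┬─
        modified:   ┃              ┃│  2 │  4 │ 
        modified:   ┃              ┃┼────┼────┼─
$ git status        ┃              ┃│ 14 │  6 │ 
On branch main      ┃              ┃┼────┼────┼─
Changes not staged f┃              ┃│  9 │ 11 │ 
                    ┃              ┃┼────┼────┼─
$ git status        ┃              ┃│ 15 │ 10 │ 
On branch main      ┃              ┃┴────┴────┴─
Changes not staged f┃              ┃: 3         
                    ┃              ┃            


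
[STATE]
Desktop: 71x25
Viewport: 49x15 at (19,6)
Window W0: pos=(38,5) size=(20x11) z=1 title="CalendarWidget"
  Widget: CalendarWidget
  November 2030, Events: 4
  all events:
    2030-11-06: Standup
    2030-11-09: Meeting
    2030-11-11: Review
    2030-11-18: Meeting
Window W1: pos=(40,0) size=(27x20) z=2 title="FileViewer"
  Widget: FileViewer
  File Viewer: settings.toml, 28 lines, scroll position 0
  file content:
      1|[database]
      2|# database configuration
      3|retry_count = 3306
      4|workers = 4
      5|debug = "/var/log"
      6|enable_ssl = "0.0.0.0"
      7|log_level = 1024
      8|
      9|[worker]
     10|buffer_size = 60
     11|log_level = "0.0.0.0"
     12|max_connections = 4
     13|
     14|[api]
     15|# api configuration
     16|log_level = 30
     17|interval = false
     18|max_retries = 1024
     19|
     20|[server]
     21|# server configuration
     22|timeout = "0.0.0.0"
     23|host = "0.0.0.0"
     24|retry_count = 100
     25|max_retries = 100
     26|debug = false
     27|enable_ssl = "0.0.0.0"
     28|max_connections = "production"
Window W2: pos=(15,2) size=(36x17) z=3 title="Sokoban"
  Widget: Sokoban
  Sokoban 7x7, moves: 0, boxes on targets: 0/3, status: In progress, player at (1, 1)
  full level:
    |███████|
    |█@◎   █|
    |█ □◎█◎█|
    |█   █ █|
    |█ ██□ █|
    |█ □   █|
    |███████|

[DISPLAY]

   █                           ┃4             ░┃ 
◎█◎█                           ┃var/log"      ░┃ 
 █ █                           ┃ = "0.0.0.0"  ░┃ 
█□ █                           ┃= 1024        ░┃ 
   █                           ┃              ░┃ 
████                           ┃              ░┃ 
es: 0  0/3                     ┃e = 60        ░┃ 
                               ┃= "0.0.0.0"   ░┃ 
                               ┃tions = 4     ░┃ 
                               ┃              ░┃ 
                               ┃              ░┃ 
                               ┃iguration     ░┃ 
━━━━━━━━━━━━━━━━━━━━━━━━━━━━━━━┛= 30          ▼┃ 
                     ┗━━━━━━━━━━━━━━━━━━━━━━━━━┛ 
                                                 


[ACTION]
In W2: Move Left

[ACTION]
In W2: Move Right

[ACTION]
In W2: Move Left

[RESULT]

   █                           ┃4             ░┃ 
◎█◎█                           ┃var/log"      ░┃ 
 █ █                           ┃ = "0.0.0.0"  ░┃ 
█□ █                           ┃= 1024        ░┃ 
   █                           ┃              ░┃ 
████                           ┃              ░┃ 
es: 2  0/3                     ┃e = 60        ░┃ 
                               ┃= "0.0.0.0"   ░┃ 
                               ┃tions = 4     ░┃ 
                               ┃              ░┃ 
                               ┃              ░┃ 
                               ┃iguration     ░┃ 
━━━━━━━━━━━━━━━━━━━━━━━━━━━━━━━┛= 30          ▼┃ 
                     ┗━━━━━━━━━━━━━━━━━━━━━━━━━┛ 
                                                 


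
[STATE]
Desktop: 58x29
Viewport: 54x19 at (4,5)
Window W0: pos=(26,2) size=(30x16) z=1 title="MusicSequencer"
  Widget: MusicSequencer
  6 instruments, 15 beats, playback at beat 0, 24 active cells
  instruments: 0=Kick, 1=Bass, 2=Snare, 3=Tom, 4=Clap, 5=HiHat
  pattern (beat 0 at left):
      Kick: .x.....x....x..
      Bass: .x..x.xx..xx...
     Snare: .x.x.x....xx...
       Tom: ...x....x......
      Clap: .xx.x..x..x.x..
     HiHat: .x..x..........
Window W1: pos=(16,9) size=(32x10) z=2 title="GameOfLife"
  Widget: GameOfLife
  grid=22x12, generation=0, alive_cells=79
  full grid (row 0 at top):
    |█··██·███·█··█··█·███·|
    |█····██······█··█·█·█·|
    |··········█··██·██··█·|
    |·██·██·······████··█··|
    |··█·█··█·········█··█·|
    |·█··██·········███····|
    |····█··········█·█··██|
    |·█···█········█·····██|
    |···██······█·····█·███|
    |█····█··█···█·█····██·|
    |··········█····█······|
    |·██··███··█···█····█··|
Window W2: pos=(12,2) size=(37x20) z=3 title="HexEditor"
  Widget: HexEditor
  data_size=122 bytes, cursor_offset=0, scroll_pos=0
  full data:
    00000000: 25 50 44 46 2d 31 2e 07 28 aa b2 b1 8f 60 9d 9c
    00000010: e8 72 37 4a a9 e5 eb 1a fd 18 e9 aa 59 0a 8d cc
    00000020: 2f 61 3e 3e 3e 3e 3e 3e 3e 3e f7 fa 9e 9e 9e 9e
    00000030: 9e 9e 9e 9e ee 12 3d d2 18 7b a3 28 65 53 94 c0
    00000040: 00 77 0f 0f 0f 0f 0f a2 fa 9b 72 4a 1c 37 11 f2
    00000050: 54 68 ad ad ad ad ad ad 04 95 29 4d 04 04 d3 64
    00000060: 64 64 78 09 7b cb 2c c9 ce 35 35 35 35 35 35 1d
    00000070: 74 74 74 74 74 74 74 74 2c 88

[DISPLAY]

        ┃00000000  25 50 44 46 2d 31 2e 07  ┃      ┃  
        ┃00000010  e8 72 37 4a a9 e5 eb 1a  ┃      ┃  
        ┃00000020  2f 61 3e 3e 3e 3e 3e 3e  ┃      ┃  
        ┃00000030  9e 9e 9e 9e ee 12 3d d2  ┃      ┃  
        ┃00000040  00 77 0f 0f 0f 0f 0f a2  ┃      ┃  
        ┃00000050  54 68 ad ad ad ad ad ad  ┃      ┃  
        ┃00000060  64 64 78 09 7b cb 2c c9  ┃      ┃  
        ┃00000070  74 74 74 74 74 74 74 74  ┃      ┃  
        ┃                                   ┃      ┃  
        ┃                                   ┃      ┃  
        ┃                                   ┃      ┃  
        ┃                                   ┃      ┃  
        ┃                                   ┃━━━━━━┛  
        ┃                                   ┃         
        ┃                                   ┃         
        ┃                                   ┃         
        ┗━━━━━━━━━━━━━━━━━━━━━━━━━━━━━━━━━━━┛         
                                                      
                                                      


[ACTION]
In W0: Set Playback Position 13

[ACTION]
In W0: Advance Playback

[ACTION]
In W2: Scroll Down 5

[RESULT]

        ┃00000050  54 68 ad ad ad ad ad ad  ┃      ┃  
        ┃00000060  64 64 78 09 7b cb 2c c9  ┃      ┃  
        ┃00000070  74 74 74 74 74 74 74 74  ┃      ┃  
        ┃                                   ┃      ┃  
        ┃                                   ┃      ┃  
        ┃                                   ┃      ┃  
        ┃                                   ┃      ┃  
        ┃                                   ┃      ┃  
        ┃                                   ┃      ┃  
        ┃                                   ┃      ┃  
        ┃                                   ┃      ┃  
        ┃                                   ┃      ┃  
        ┃                                   ┃━━━━━━┛  
        ┃                                   ┃         
        ┃                                   ┃         
        ┃                                   ┃         
        ┗━━━━━━━━━━━━━━━━━━━━━━━━━━━━━━━━━━━┛         
                                                      
                                                      


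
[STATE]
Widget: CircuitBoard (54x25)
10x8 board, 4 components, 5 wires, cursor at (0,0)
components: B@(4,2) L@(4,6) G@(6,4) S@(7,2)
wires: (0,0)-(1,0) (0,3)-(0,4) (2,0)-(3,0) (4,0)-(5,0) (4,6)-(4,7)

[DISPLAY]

   0 1 2 3 4 5 6 7 8 9                                
0  [.]          · ─ ·                                 
    │                                                 
1   ·                                                 
                                                      
2   ·                                                 
    │                                                 
3   ·                                                 
                                                      
4   ·       B               L ─ ·                     
    │                                                 
5   ·                                                 
                                                      
6                   G                                 
                                                      
7           S                                         
Cursor: (0,0)                                         
                                                      
                                                      
                                                      
                                                      
                                                      
                                                      
                                                      
                                                      


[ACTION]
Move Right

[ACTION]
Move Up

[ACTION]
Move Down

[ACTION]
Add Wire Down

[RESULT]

   0 1 2 3 4 5 6 7 8 9                                
0   ·           · ─ ·                                 
    │                                                 
1   ·  [.]                                            
        │                                             
2   ·   ·                                             
    │                                                 
3   ·                                                 
                                                      
4   ·       B               L ─ ·                     
    │                                                 
5   ·                                                 
                                                      
6                   G                                 
                                                      
7           S                                         
Cursor: (1,1)                                         
                                                      
                                                      
                                                      
                                                      
                                                      
                                                      
                                                      
                                                      


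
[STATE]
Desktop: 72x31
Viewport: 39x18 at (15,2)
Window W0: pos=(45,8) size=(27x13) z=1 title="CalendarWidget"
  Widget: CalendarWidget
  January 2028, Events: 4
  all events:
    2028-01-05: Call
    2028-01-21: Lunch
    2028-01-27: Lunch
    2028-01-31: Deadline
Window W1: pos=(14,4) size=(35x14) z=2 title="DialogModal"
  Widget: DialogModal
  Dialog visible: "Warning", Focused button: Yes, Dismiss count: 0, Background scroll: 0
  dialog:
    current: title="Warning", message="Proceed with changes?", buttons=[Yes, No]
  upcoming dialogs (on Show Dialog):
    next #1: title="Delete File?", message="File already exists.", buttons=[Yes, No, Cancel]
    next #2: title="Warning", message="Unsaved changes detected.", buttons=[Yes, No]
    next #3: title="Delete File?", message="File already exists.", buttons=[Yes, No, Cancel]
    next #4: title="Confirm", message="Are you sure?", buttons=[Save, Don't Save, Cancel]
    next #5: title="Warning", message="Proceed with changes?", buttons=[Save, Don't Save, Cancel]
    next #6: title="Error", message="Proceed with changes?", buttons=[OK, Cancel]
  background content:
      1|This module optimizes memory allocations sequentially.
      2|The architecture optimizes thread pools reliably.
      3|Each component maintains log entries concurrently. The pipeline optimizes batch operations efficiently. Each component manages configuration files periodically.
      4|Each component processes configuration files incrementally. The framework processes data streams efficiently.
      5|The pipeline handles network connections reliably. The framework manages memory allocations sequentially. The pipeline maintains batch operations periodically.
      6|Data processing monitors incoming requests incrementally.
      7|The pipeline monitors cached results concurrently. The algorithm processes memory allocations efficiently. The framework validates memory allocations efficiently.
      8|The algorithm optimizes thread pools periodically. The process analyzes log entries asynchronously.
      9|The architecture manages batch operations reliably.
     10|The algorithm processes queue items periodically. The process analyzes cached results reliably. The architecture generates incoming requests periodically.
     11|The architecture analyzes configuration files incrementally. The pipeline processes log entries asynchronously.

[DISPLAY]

                                       
                                       
━━━━━━━━━━━━━━━━━━━━━━━━━━━━━━━━━┓     
 DialogModal                     ┃     
─────────────────────────────────┨     
This module optimizes memory allo┃     
The architecture optimizes thread┃━━━━━
Each┌───────────────────────┐entr┃lenda
Each│        Warning        │igur┃─────
The │ Proceed with changes? │conn┃    J
Data│       [Yes]  No       │ming┃Tu We
The └───────────────────────┘resu┃     
The algorithm optimizes thread po┃ 4  5
The architecture manages batch op┃11 12
The algorithm processes queue ite┃18 19
━━━━━━━━━━━━━━━━━━━━━━━━━━━━━━━━━┛25 26
                              ┃31*     
                              ┃        


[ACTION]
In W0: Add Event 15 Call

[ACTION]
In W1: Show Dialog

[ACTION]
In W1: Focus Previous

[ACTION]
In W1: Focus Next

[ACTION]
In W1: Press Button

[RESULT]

                                       
                                       
━━━━━━━━━━━━━━━━━━━━━━━━━━━━━━━━━┓     
 DialogModal                     ┃     
─────────────────────────────────┨     
This module optimizes memory allo┃     
The architecture optimizes thread┃━━━━━
Each component maintains log entr┃lenda
Each component processes configur┃─────
The pipeline handles network conn┃    J
Data processing monitors incoming┃Tu We
The pipeline monitors cached resu┃     
The algorithm optimizes thread po┃ 4  5
The architecture manages batch op┃11 12
The algorithm processes queue ite┃18 19
━━━━━━━━━━━━━━━━━━━━━━━━━━━━━━━━━┛25 26
                              ┃31*     
                              ┃        


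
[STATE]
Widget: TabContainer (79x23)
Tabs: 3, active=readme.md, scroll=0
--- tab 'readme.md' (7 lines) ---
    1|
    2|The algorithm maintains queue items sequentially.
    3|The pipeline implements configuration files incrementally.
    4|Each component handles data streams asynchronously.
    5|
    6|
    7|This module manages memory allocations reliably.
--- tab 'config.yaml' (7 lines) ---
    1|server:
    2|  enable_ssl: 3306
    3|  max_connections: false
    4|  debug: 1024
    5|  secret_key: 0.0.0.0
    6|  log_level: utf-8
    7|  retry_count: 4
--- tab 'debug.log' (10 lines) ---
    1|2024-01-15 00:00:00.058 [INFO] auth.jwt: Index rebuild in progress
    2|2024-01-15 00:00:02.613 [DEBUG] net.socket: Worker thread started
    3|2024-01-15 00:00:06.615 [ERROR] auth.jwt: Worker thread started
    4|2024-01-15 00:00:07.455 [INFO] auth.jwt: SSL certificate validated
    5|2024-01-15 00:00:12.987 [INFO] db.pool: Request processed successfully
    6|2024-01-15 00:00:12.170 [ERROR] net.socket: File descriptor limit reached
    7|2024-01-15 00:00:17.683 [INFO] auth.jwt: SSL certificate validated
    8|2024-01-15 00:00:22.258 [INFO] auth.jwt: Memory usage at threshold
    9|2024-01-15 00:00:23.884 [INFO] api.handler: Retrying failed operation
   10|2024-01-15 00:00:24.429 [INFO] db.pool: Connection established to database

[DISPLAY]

[readme.md]│ config.yaml │ debug.log                                           
───────────────────────────────────────────────────────────────────────────────
                                                                               
The algorithm maintains queue items sequentially.                              
The pipeline implements configuration files incrementally.                     
Each component handles data streams asynchronously.                            
                                                                               
                                                                               
This module manages memory allocations reliably.                               
                                                                               
                                                                               
                                                                               
                                                                               
                                                                               
                                                                               
                                                                               
                                                                               
                                                                               
                                                                               
                                                                               
                                                                               
                                                                               
                                                                               


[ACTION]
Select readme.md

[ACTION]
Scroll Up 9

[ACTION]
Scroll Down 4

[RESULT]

[readme.md]│ config.yaml │ debug.log                                           
───────────────────────────────────────────────────────────────────────────────
                                                                               
                                                                               
This module manages memory allocations reliably.                               
                                                                               
                                                                               
                                                                               
                                                                               
                                                                               
                                                                               
                                                                               
                                                                               
                                                                               
                                                                               
                                                                               
                                                                               
                                                                               
                                                                               
                                                                               
                                                                               
                                                                               
                                                                               


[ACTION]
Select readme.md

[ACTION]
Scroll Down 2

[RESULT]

[readme.md]│ config.yaml │ debug.log                                           
───────────────────────────────────────────────────────────────────────────────
The pipeline implements configuration files incrementally.                     
Each component handles data streams asynchronously.                            
                                                                               
                                                                               
This module manages memory allocations reliably.                               
                                                                               
                                                                               
                                                                               
                                                                               
                                                                               
                                                                               
                                                                               
                                                                               
                                                                               
                                                                               
                                                                               
                                                                               
                                                                               
                                                                               
                                                                               
                                                                               


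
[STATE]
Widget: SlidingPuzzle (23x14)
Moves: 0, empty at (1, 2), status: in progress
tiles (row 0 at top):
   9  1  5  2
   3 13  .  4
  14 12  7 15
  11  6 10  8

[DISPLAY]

┌────┬────┬────┬────┐  
│  9 │  1 │  5 │  2 │  
├────┼────┼────┼────┤  
│  3 │ 13 │    │  4 │  
├────┼────┼────┼────┤  
│ 14 │ 12 │  7 │ 15 │  
├────┼────┼────┼────┤  
│ 11 │  6 │ 10 │  8 │  
└────┴────┴────┴────┘  
Moves: 0               
                       
                       
                       
                       


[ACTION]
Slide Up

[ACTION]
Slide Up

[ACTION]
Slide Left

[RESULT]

┌────┬────┬────┬────┐  
│  9 │  1 │  5 │  2 │  
├────┼────┼────┼────┤  
│  3 │ 13 │  7 │  4 │  
├────┼────┼────┼────┤  
│ 14 │ 12 │ 10 │ 15 │  
├────┼────┼────┼────┤  
│ 11 │  6 │  8 │    │  
└────┴────┴────┴────┘  
Moves: 3               
                       
                       
                       
                       


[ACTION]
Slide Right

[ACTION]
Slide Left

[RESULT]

┌────┬────┬────┬────┐  
│  9 │  1 │  5 │  2 │  
├────┼────┼────┼────┤  
│  3 │ 13 │  7 │  4 │  
├────┼────┼────┼────┤  
│ 14 │ 12 │ 10 │ 15 │  
├────┼────┼────┼────┤  
│ 11 │  6 │  8 │    │  
└────┴────┴────┴────┘  
Moves: 5               
                       
                       
                       
                       


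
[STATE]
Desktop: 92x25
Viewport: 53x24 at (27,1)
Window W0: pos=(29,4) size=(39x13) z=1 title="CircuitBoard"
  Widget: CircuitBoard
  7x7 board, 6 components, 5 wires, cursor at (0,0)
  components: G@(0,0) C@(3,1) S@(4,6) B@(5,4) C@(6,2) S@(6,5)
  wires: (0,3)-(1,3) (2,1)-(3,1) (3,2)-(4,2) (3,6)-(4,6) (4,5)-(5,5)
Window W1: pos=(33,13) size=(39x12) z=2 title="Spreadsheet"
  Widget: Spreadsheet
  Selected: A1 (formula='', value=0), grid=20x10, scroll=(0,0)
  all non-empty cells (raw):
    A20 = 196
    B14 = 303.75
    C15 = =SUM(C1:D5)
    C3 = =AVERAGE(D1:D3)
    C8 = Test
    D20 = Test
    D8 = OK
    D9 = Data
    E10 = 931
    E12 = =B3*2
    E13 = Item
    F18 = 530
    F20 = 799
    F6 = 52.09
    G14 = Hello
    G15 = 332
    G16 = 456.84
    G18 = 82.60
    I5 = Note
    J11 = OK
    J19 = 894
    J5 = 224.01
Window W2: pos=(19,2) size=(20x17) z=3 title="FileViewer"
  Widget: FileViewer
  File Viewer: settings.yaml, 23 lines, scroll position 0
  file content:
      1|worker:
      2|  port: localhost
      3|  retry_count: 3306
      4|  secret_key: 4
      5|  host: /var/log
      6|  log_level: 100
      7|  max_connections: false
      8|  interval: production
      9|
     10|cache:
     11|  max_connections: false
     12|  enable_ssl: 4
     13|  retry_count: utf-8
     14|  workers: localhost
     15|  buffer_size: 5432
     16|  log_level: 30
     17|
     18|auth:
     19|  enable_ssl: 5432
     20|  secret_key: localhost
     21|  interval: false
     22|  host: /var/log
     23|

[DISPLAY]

                                                     
━━━━━━━━━━━┓                                         
ewer       ┃                                         
───────────┨━━━━━━━━━━━━━━━━━━━━━━━━━━━━┓            
          ▲┃oard                        ┃            
 localhost█┃────────────────────────────┨            
_count: 33░┃3 4 5 6                     ┃            
t_key: 4  ░┃       ·                    ┃            
 /var/log ░┃       │                    ┃            
evel: 100 ░┃       ·                    ┃            
onnections░┃                            ┃            
val: produ░┃                            ┃            
          ░┃━━━━━━━━━━━━━━━━━━━━━━━━━━━━━━━━┓        
          ░┃adsheet                         ┃        
onnections░┃────────────────────────────────┨        
e_ssl: 4  ░┃                                ┃        
_count: ut▼┃  A       B       C       D     ┃        
━━━━━━━━━━━┛--------------------------------┃        
      ┃  1      [0]       0       0       0 ┃        
      ┃  2        0       0       0       0 ┃        
      ┃  3        0       0       0       0 ┃        
      ┃  4        0       0       0       0 ┃        
      ┃  5        0       0       0       0 ┃        
      ┗━━━━━━━━━━━━━━━━━━━━━━━━━━━━━━━━━━━━━┛        


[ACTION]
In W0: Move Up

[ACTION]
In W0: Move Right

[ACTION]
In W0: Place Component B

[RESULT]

                                                     
━━━━━━━━━━━┓                                         
ewer       ┃                                         
───────────┨━━━━━━━━━━━━━━━━━━━━━━━━━━━━┓            
          ▲┃oard                        ┃            
 localhost█┃────────────────────────────┨            
_count: 33░┃3 4 5 6                     ┃            
t_key: 4  ░┃]      ·                    ┃            
 /var/log ░┃       │                    ┃            
evel: 100 ░┃       ·                    ┃            
onnections░┃                            ┃            
val: produ░┃                            ┃            
          ░┃━━━━━━━━━━━━━━━━━━━━━━━━━━━━━━━━┓        
          ░┃adsheet                         ┃        
onnections░┃────────────────────────────────┨        
e_ssl: 4  ░┃                                ┃        
_count: ut▼┃  A       B       C       D     ┃        
━━━━━━━━━━━┛--------------------------------┃        
      ┃  1      [0]       0       0       0 ┃        
      ┃  2        0       0       0       0 ┃        
      ┃  3        0       0       0       0 ┃        
      ┃  4        0       0       0       0 ┃        
      ┃  5        0       0       0       0 ┃        
      ┗━━━━━━━━━━━━━━━━━━━━━━━━━━━━━━━━━━━━━┛        


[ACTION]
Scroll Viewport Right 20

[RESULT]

                                                     
                                                     
                                                     
━━━━━━━━━━━━━━━━━━━━━━━━━━━━┓                        
oard                        ┃                        
────────────────────────────┨                        
3 4 5 6                     ┃                        
]      ·                    ┃                        
       │                    ┃                        
       ·                    ┃                        
                            ┃                        
                            ┃                        
━━━━━━━━━━━━━━━━━━━━━━━━━━━━━━━━┓                    
adsheet                         ┃                    
────────────────────────────────┨                    
                                ┃                    
  A       B       C       D     ┃                    
--------------------------------┃                    
    [0]       0       0       0 ┃                    
      0       0       0       0 ┃                    
      0       0       0       0 ┃                    
      0       0       0       0 ┃                    
      0       0       0       0 ┃                    
━━━━━━━━━━━━━━━━━━━━━━━━━━━━━━━━┛                    


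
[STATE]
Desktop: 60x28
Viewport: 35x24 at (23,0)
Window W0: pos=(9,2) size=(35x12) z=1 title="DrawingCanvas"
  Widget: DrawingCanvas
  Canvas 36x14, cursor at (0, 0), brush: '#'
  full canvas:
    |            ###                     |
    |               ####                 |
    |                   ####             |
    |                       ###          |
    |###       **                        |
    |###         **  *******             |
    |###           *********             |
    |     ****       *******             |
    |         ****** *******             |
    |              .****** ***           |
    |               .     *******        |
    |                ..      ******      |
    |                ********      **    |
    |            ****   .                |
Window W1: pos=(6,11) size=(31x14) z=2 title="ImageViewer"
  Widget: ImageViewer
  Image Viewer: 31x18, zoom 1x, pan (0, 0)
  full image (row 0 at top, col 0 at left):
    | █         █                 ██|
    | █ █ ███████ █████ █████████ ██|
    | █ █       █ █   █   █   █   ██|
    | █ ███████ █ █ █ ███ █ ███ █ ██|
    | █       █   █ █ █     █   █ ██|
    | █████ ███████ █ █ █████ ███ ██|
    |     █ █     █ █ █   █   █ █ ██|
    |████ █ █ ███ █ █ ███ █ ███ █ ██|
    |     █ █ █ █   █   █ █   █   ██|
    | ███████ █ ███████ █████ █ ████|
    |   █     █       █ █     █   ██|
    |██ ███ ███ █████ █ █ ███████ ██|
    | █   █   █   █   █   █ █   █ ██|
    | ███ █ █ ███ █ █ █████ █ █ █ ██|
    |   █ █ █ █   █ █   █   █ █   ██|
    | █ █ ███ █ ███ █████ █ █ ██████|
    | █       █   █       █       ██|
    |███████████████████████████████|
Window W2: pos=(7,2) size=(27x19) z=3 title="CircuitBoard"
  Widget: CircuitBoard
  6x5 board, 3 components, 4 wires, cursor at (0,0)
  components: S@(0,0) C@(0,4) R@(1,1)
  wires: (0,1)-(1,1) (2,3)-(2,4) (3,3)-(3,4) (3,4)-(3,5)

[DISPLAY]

                                   
                                   
━━━━━━━━━━┓━━━━━━━━━┓              
          ┃         ┃              
──────────┨─────────┨              
          ┃         ┃              
     C    ┃         ┃              
          ┃         ┃              
          ┃##       ┃              
          ┃         ┃              
 · ─ ·    ┃         ┃              
          ┃━━┓      ┃              
 · ─ · ─ ·┃  ┃      ┃              
          ┃──┨━━━━━━┛              
          ┃  ┃                     
          ┃█ ┃                     
          ┃  ┃                     
          ┃█ ┃                     
          ┃█ ┃                     
          ┃█ ┃                     
━━━━━━━━━━┛█ ┃                     
 ███ █ ███ █ ┃                     
   █ █   █   ┃                     
██ █████ █ ██┃                     


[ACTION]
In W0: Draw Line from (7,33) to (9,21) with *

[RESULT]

                                   
                                   
━━━━━━━━━━┓━━━━━━━━━┓              
          ┃         ┃              
──────────┨─────────┨              
          ┃         ┃              
     C    ┃         ┃              
          ┃         ┃              
          ┃##       ┃              
          ┃         ┃              
 · ─ ·    ┃         ┃              
          ┃━━┓      ┃              
 · ─ · ─ ·┃  ┃   ***┃              
          ┃──┨━━━━━━┛              
          ┃  ┃                     
          ┃█ ┃                     
          ┃  ┃                     
          ┃█ ┃                     
          ┃█ ┃                     
          ┃█ ┃                     
━━━━━━━━━━┛█ ┃                     
 ███ █ ███ █ ┃                     
   █ █   █   ┃                     
██ █████ █ ██┃                     


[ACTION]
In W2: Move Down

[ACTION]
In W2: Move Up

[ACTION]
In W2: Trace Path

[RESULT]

                                   
                                   
━━━━━━━━━━┓━━━━━━━━━┓              
          ┃         ┃              
──────────┨─────────┨              
          ┃         ┃              
     C    ┃         ┃              
          ┃         ┃              
          ┃##       ┃              
          ┃         ┃              
 · ─ ·    ┃         ┃              
          ┃━━┓      ┃              
 · ─ · ─ ·┃  ┃   ***┃              
          ┃──┨━━━━━━┛              
          ┃  ┃                     
Trace: S (┃█ ┃                     
          ┃  ┃                     
          ┃█ ┃                     
          ┃█ ┃                     
          ┃█ ┃                     
━━━━━━━━━━┛█ ┃                     
 ███ █ ███ █ ┃                     
   █ █   █   ┃                     
██ █████ █ ██┃                     
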